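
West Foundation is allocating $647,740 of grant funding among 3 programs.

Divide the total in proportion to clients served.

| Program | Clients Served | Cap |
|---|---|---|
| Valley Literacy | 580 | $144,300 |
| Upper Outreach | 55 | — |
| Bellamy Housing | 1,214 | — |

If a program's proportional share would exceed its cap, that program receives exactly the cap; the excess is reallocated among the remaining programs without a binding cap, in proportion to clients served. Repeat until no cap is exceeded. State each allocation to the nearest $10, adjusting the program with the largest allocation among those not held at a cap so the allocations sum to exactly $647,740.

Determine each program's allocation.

Valley Literacy: $144,300; Upper Outreach: $21,820; Bellamy Housing: $481,620

Sum of clients served: 1,849.
Unconstrained shares: Valley Literacy 203,185.07; Upper Outreach 19,267.55; Bellamy Housing 425,287.38.
Held at cap: Valley Literacy ($144,300); remaining pool $503,440 reallocated over remaining clients served 1,269.
Remaining shares: Upper Outreach 21,819.70 → $21,820; Bellamy Housing 481,620.30 → $481,620.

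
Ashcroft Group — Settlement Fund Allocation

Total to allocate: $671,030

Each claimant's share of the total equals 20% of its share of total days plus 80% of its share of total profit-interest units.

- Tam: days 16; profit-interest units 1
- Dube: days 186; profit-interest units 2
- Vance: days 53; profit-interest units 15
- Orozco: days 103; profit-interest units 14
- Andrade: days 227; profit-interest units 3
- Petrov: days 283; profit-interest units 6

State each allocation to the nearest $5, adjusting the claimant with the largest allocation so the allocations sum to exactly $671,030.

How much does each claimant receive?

Tam: $15,565 | Dube: $54,945 | Vance: $204,600 | Orozco: $199,230 | Andrade: $74,375 | Petrov: $122,315

Totals — days 868, profit-interest units 41.
Combined weights (20% days + 80% profit-interest units): Tam 0.0232; Dube 0.0819; Vance 0.3049; Orozco 0.2969; Andrade 0.1108; Petrov 0.1823.
Raw shares: Tam 15,567.11; Dube 54,944.97; Vance 204,593.63; Orozco 199,231.12; Andrade 74,377.46; Petrov 122,315.71.
At nearest $5: Tam $15,565; Dube $54,945; Vance $204,595; Orozco $199,230; Andrade $74,375; Petrov $122,315. Sum = $671,025.
Difference $671,030 − $671,025 = +$5 applied to largest allocation (Vance): Vance becomes $204,600.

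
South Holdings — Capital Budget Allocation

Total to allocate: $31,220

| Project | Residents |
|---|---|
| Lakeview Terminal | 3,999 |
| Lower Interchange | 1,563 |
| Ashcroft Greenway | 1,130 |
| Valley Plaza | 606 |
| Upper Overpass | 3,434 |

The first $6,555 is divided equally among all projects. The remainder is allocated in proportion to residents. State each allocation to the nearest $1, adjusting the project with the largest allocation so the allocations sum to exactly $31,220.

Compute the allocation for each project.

Lakeview Terminal: $10,502 | Lower Interchange: $4,903 | Ashcroft Greenway: $3,908 | Valley Plaza: $2,704 | Upper Overpass: $9,203

$6,555 shared equally gives $1,311 per project.
Remainder $24,665 by residents (total 10,732): Lakeview Terminal 9,190.77 → $9,191; Lower Interchange 3,592.19 → $3,592; Ashcroft Greenway 2,597.04 → $2,597; Valley Plaza 1,392.75 → $1,393; Upper Overpass 7,892.25 → $7,892.
Totals: Lakeview Terminal $1,311 + $9,191 = $10,502; Lower Interchange $1,311 + $3,592 = $4,903; Ashcroft Greenway $1,311 + $2,597 = $3,908; Valley Plaza $1,311 + $1,393 = $2,704; Upper Overpass $1,311 + $7,892 = $9,203.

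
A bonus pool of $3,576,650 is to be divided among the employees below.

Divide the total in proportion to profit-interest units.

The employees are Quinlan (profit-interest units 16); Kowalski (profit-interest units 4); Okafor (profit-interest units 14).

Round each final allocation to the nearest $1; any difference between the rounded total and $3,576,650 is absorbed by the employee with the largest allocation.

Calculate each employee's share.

Quinlan: $1,683,130 | Kowalski: $420,782 | Okafor: $1,472,738

Combined profit-interest units = 34.
Pro-rata amounts: Quinlan 16/34 × $3,576,650 = 1,683,129.41; Kowalski 4/34 × $3,576,650 = 420,782.35; Okafor 14/34 × $3,576,650 = 1,472,738.24.
At nearest $1: Quinlan $1,683,129; Kowalski $420,782; Okafor $1,472,738. Sum = $3,576,649.
Difference $3,576,650 − $3,576,649 = +$1 applied to largest allocation (Quinlan): Quinlan becomes $1,683,130.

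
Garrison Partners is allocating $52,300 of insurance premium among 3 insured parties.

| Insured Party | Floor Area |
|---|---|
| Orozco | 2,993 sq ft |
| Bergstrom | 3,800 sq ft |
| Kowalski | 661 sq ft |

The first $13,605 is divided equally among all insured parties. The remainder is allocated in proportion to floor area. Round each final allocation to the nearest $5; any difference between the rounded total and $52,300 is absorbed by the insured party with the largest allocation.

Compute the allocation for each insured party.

Equal tier: $13,605 ÷ 3 = $4,535 apiece.
Remainder $38,695 by floor area (total 7,454): Orozco 15,537.18 → $15,535; Bergstrom 19,726.46 → $19,725; Kowalski 3,431.37 → $3,430.
Rounding difference +$5 on remainder applied to Bergstrom.
Totals: Orozco $4,535 + $15,535 = $20,070; Bergstrom $4,535 + $19,730 = $24,265; Kowalski $4,535 + $3,430 = $7,965.

Orozco: $20,070 · Bergstrom: $24,265 · Kowalski: $7,965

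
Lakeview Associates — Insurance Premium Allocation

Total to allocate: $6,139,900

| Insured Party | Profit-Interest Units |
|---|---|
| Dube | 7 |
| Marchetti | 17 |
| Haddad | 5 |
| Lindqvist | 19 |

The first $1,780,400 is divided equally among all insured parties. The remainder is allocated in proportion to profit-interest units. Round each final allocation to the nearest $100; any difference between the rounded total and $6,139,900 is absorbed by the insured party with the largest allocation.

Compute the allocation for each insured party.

Equal tier: $1,780,400 ÷ 4 = $445,100 apiece.
Remainder $4,359,500 by profit-interest units (total 48): Dube 635,760.42 → $635,800; Marchetti 1,543,989.58 → $1,544,000; Haddad 454,114.58 → $454,100; Lindqvist 1,725,635.42 → $1,725,600.
Totals: Dube $445,100 + $635,800 = $1,080,900; Marchetti $445,100 + $1,544,000 = $1,989,100; Haddad $445,100 + $454,100 = $899,200; Lindqvist $445,100 + $1,725,600 = $2,170,700.

Dube: $1,080,900 · Marchetti: $1,989,100 · Haddad: $899,200 · Lindqvist: $2,170,700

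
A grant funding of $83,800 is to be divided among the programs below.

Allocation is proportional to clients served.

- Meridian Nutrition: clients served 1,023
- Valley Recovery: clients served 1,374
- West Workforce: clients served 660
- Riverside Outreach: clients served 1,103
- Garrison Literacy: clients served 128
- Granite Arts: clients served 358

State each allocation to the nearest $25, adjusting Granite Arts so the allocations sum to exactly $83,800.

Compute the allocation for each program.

Meridian Nutrition: $18,450; Valley Recovery: $24,775; West Workforce: $11,900; Riverside Outreach: $19,900; Garrison Literacy: $2,300; Granite Arts: $6,475

Clients served total: 4,646.
Raw shares: Meridian Nutrition 1,023/4,646 × $83,800 = 18,451.87; Valley Recovery 1,374/4,646 × $83,800 = 24,782.87; West Workforce 660/4,646 × $83,800 = 11,904.43; Riverside Outreach 1,103/4,646 × $83,800 = 19,894.83; Garrison Literacy 128/4,646 × $83,800 = 2,308.74; Granite Arts 358/4,646 × $83,800 = 6,457.25.
Rounded to nearest $25: Meridian Nutrition $18,450; Valley Recovery $24,775; West Workforce $11,900; Riverside Outreach $19,900; Garrison Literacy $2,300; Granite Arts $6,450. Sum = $83,775.
Difference $83,800 − $83,775 = +$25 applied to Granite Arts: Granite Arts becomes $6,475.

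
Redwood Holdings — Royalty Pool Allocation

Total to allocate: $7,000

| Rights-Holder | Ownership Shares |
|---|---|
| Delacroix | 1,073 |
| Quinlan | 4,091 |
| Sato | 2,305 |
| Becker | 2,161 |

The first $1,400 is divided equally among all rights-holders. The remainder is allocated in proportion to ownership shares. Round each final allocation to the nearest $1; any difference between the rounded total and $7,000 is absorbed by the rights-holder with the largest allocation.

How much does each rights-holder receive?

$1,400 shared equally gives $350 per rights-holder.
Remainder $5,600 by ownership shares (total 9,630): Delacroix 623.97 → $624; Quinlan 2,378.98 → $2,379; Sato 1,340.39 → $1,340; Becker 1,256.66 → $1,257.
Totals: Delacroix $350 + $624 = $974; Quinlan $350 + $2,379 = $2,729; Sato $350 + $1,340 = $1,690; Becker $350 + $1,257 = $1,607.

Delacroix: $974 | Quinlan: $2,729 | Sato: $1,690 | Becker: $1,607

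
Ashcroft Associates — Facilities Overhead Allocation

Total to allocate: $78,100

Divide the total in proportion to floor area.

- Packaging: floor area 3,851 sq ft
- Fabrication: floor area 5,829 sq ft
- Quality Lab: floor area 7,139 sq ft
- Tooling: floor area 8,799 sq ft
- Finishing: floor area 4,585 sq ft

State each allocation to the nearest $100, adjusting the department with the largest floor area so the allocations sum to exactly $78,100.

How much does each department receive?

Packaging: $10,000; Fabrication: $15,100; Quality Lab: $18,500; Tooling: $22,600; Finishing: $11,900

Combined floor area = 30,203.
Raw shares: Packaging 3,851/30,203 × $78,100 = 9,958.05; Fabrication 5,829/30,203 × $78,100 = 15,072.84; Quality Lab 7,139/30,203 × $78,100 = 18,460.28; Tooling 8,799/30,203 × $78,100 = 22,752.77; Finishing 4,585/30,203 × $78,100 = 11,856.06.
Rounded to nearest $100: Packaging $10,000; Fabrication $15,100; Quality Lab $18,500; Tooling $22,800; Finishing $11,900. Sum = $78,300.
Difference $78,100 − $78,300 = −$200 applied to largest floor area (Tooling): Tooling becomes $22,600.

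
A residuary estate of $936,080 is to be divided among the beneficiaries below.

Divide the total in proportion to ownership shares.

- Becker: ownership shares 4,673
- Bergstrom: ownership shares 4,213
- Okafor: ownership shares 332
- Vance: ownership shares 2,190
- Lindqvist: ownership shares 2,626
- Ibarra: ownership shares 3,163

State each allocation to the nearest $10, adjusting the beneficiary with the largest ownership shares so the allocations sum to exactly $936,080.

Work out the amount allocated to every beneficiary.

Becker: $254,360 | Bergstrom: $229,330 | Okafor: $18,070 | Vance: $119,210 | Lindqvist: $142,940 | Ibarra: $172,170

Combined ownership shares = 4,673 + 4,213 + 332 + 2,190 + 2,626 + 3,163 = 17,197.
Raw shares: Becker 254,364.24; Bergstrom 229,325.18; Okafor 18,071.67; Vance 119,207.72; Lindqvist 142,940.40; Ibarra 172,170.79.
Rounded to nearest $10: Becker $254,360; Bergstrom $229,330; Okafor $18,070; Vance $119,210; Lindqvist $142,940; Ibarra $172,170. Sum = $936,080.
No rounding difference to absorb.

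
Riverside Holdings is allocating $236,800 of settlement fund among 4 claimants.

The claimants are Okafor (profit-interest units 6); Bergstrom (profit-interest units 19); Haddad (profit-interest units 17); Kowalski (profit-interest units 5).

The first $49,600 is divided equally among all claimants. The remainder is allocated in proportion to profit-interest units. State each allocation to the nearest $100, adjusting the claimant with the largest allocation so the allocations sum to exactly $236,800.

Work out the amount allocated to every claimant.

Okafor: $36,300 | Bergstrom: $88,100 | Haddad: $80,100 | Kowalski: $32,300

$49,600 shared equally gives $12,400 per claimant.
Remainder $187,200 by profit-interest units (total 47): Okafor 23,897.87 → $23,900; Bergstrom 75,676.60 → $75,700; Haddad 67,710.64 → $67,700; Kowalski 19,914.89 → $19,900.
Totals: Okafor $12,400 + $23,900 = $36,300; Bergstrom $12,400 + $75,700 = $88,100; Haddad $12,400 + $67,700 = $80,100; Kowalski $12,400 + $19,900 = $32,300.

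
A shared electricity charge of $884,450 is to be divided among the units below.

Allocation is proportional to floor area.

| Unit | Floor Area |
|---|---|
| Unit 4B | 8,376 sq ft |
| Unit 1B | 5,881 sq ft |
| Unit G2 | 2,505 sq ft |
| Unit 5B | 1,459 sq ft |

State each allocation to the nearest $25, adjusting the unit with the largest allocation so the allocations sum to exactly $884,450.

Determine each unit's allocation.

Unit 4B: $406,550 | Unit 1B: $285,475 | Unit G2: $121,600 | Unit 5B: $70,825

Floor area total: 18,221.
Proportional shares: Unit 4B 8,376/18,221 × $884,450 = 406,572.26; Unit 1B 5,881/18,221 × $884,450 = 285,464.60; Unit G2 2,505/18,221 × $884,450 = 121,593.07; Unit 5B 1,459/18,221 × $884,450 = 70,820.07.
Rounded to nearest $25: Unit 4B $406,575; Unit 1B $285,475; Unit G2 $121,600; Unit 5B $70,825. Sum = $884,475.
Difference $884,450 − $884,475 = −$25 applied to largest allocation (Unit 4B): Unit 4B becomes $406,550.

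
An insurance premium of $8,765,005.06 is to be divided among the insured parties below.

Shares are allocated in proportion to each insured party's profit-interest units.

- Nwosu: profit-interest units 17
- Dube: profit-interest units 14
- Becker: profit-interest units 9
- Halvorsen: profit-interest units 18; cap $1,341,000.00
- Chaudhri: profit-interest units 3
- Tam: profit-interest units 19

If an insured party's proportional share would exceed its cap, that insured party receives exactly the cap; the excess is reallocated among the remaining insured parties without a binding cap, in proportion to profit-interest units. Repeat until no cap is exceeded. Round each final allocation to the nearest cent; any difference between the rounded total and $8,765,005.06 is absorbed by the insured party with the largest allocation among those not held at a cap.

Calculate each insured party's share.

Profit-interest units total: 80.
Pro-rata shares before constraints: Nwosu 1,862,563.5752; Dube 1,533,875.8855; Becker 986,063.0692; Halvorsen 1,972,126.1385; Chaudhri 328,687.6898; Tam 2,081,688.7018.
Capped: Halvorsen ($1,341,000.00); residual $7,424,005.06 reallocated over remaining profit-interest units 62.
Remaining shares: Nwosu 2,035,614.2906 → $2,035,614.29; Dube 1,676,388.2394 → $1,676,388.24; Becker 1,077,678.1539 → $1,077,678.15; Chaudhri 359,226.0513 → $359,226.05; Tam 2,275,098.3248 → $2,275,098.32.
Rounding difference +$0.01 applied to Tam → $2,275,098.33.

Nwosu: $2,035,614.29; Dube: $1,676,388.24; Becker: $1,077,678.15; Halvorsen: $1,341,000.00; Chaudhri: $359,226.05; Tam: $2,275,098.33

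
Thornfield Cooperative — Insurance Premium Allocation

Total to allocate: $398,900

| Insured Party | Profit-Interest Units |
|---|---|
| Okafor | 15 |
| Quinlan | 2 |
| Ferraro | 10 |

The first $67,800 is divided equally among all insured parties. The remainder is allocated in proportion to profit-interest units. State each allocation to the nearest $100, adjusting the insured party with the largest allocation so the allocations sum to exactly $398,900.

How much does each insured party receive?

Okafor: $206,600; Quinlan: $47,100; Ferraro: $145,200

Equal tier: $67,800 ÷ 3 = $22,600 apiece.
Remainder $331,100 by profit-interest units (total 27): Okafor 183,944.44 → $183,900; Quinlan 24,525.93 → $24,500; Ferraro 122,629.63 → $122,600.
Rounding difference +$100 on remainder applied to Okafor.
Totals: Okafor $22,600 + $184,000 = $206,600; Quinlan $22,600 + $24,500 = $47,100; Ferraro $22,600 + $122,600 = $145,200.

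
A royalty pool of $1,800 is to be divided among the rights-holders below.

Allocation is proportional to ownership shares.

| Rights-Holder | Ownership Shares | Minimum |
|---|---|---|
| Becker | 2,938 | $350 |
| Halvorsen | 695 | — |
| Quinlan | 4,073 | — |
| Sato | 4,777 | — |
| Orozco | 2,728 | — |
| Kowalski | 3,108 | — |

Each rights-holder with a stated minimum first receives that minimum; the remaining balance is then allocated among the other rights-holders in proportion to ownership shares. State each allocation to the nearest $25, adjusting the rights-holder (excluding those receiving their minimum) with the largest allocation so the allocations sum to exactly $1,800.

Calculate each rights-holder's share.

Guaranteed amounts: Becker $350. Remaining pool $1,450.
Remaining pool split over remaining ownership shares 15,381: Halvorsen 65.52 → $75; Quinlan 383.97 → $375; Sato 450.34 → $450; Orozco 257.17 → $250; Kowalski 293.00 → $300.

Becker: $350; Halvorsen: $75; Quinlan: $375; Sato: $450; Orozco: $250; Kowalski: $300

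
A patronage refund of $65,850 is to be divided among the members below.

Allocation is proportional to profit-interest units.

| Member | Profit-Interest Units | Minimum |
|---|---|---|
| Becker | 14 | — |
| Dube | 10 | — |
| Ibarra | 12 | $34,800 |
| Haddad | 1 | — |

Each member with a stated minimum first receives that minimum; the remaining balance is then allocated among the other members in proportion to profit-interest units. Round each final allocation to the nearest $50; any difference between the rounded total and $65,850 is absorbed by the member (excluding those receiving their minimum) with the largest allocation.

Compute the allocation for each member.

Becker: $17,400 · Dube: $12,400 · Ibarra: $34,800 · Haddad: $1,250

Guaranteed amounts: Ibarra $34,800. Remaining pool $31,050.
Remaining pool split over remaining profit-interest units 25: Becker 17,388.00 → $17,400; Dube 12,420.00 → $12,400; Haddad 1,242.00 → $1,250.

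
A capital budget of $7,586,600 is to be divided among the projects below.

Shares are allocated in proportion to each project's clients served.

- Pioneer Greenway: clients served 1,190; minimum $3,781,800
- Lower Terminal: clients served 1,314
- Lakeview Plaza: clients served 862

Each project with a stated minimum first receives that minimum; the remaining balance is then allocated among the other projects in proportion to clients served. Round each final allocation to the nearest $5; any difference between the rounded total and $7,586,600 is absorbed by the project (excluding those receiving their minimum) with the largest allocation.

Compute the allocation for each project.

Pioneer Greenway: $3,781,800 | Lower Terminal: $2,297,570 | Lakeview Plaza: $1,507,230

Minimums first: Pioneer Greenway $3,781,800. Balance $3,804,800.
Balance split over remaining clients served 2,176: Lower Terminal 2,297,567.65 → $2,297,570; Lakeview Plaza 1,507,232.35 → $1,507,230.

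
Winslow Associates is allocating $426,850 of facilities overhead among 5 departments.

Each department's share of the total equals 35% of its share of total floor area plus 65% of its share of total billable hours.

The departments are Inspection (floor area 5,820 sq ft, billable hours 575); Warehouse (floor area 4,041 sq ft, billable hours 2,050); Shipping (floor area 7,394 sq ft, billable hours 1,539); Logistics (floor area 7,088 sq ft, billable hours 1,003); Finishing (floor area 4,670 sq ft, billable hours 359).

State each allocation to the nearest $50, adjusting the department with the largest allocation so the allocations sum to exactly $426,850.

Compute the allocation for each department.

Floor area total 29,013; billable hours total 5,526.
Blended shares (35% floor area + 65% billable hours): Inspection 0.1378; Warehouse 0.2899; Shipping 0.2702; Logistics 0.2035; Finishing 0.0986.
Proportional shares: Inspection 58,839.02; Warehouse 123,735.99; Shipping 115,345.12; Logistics 86,857.63; Finishing 42,072.24.
Rounded to nearest $50: Inspection $58,850; Warehouse $123,750; Shipping $115,350; Logistics $86,850; Finishing $42,050. Sum = $426,850.
Sum already equals the total — no adjustment.

Inspection: $58,850; Warehouse: $123,750; Shipping: $115,350; Logistics: $86,850; Finishing: $42,050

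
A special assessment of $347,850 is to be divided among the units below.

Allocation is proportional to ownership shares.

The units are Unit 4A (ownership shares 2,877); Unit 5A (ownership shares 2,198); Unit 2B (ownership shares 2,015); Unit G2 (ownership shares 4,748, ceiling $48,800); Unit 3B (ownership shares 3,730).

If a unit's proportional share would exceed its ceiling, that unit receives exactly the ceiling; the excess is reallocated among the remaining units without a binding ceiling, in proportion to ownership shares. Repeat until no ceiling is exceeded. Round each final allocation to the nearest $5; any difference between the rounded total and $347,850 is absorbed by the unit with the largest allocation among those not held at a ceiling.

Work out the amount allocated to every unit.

Unit 4A: $79,515; Unit 5A: $60,750; Unit 2B: $55,690; Unit G2: $48,800; Unit 3B: $103,095

Sum of ownership shares: 15,568.
Pro-rata shares before constraints: Unit 4A 64,283.43; Unit 5A 49,111.92; Unit 2B 45,022.98; Unit G2 106,088.89; Unit 3B 83,342.79.
Cap binds for Unit G2 ($48,800); balance $299,050 reallocated over remaining ownership shares 10,820.
Remaining shares: Unit 4A 79,516.34 → $79,515; Unit 5A 60,749.71 → $60,750; Unit 2B 55,691.84 → $55,690; Unit 3B 103,092.10 → $103,090.
Rounding difference +$5 applied to Unit 3B → $103,095.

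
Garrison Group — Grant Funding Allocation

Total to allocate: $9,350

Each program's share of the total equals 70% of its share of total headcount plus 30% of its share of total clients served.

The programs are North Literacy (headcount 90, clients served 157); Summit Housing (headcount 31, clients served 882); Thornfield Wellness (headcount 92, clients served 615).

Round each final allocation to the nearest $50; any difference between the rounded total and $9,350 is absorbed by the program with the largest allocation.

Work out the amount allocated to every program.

Headcount total 213; clients served total 1,654.
Combined weights (70% headcount + 30% clients served): North Literacy 0.3243; Summit Housing 0.2619; Thornfield Wellness 0.4139.
Unrounded shares: North Literacy 3,031.75; Summit Housing 2,448.33; Thornfield Wellness 3,869.92.
Rounded to nearest $50: North Literacy $3,050; Summit Housing $2,450; Thornfield Wellness $3,850. Sum = $9,350.
No rounding difference to absorb.

North Literacy: $3,050; Summit Housing: $2,450; Thornfield Wellness: $3,850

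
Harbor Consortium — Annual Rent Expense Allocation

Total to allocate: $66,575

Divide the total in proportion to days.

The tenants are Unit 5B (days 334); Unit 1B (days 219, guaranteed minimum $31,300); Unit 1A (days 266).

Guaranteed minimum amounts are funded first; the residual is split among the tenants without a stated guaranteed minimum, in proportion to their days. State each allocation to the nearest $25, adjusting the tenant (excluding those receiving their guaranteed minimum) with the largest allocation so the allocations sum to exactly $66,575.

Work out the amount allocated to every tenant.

Guaranteed amounts: Unit 1B $31,300. Residual $35,275.
Residual split over remaining days 600: Unit 5B 19,636.42 → $19,625; Unit 1A 15,638.58 → $15,650.

Unit 5B: $19,625 | Unit 1B: $31,300 | Unit 1A: $15,650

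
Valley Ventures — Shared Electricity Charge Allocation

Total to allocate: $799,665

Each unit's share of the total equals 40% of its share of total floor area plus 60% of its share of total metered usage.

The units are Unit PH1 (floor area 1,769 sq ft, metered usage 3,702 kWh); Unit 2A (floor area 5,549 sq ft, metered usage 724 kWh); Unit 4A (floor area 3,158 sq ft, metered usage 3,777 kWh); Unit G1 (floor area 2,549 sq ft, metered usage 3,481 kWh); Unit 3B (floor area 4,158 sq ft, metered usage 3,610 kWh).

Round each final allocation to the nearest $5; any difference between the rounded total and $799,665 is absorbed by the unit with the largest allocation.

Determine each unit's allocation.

Unit PH1: $149,070 | Unit 2A: $126,010 | Unit 4A: $177,280 | Unit G1: $156,655 | Unit 3B: $190,650

Totals — floor area 17,183, metered usage 15,294.
Composite weights (40% floor area + 60% metered usage): Unit PH1 0.1864; Unit 2A 0.1576; Unit 4A 0.2217; Unit G1 0.1959; Unit 3B 0.2384.
Raw shares: Unit PH1 149,068.48; Unit 2A 126,009.19; Unit 4A 177,277.95; Unit G1 156,655.23; Unit 3B 190,654.14.
At nearest $5: Unit PH1 $149,070; Unit 2A $126,010; Unit 4A $177,280; Unit G1 $156,655; Unit 3B $190,655. Sum = $799,670.
Difference $799,665 − $799,670 = −$5 applied to largest allocation (Unit 3B): Unit 3B becomes $190,650.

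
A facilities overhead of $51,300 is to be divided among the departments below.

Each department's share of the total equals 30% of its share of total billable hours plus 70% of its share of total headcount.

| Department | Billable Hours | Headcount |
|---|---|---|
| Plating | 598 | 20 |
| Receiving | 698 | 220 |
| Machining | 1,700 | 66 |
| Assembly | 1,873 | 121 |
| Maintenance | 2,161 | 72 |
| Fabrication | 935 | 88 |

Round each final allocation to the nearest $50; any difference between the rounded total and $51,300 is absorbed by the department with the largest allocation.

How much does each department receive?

Billable hours total 7,965; headcount total 587.
Blended shares (30% billable hours + 70% headcount): Plating 0.0464; Receiving 0.2886; Machining 0.1427; Assembly 0.2148; Maintenance 0.1673; Fabrication 0.1402.
Proportional shares: Plating 2,378.97; Receiving 14,807.28; Machining 7,322.33; Assembly 11,021.25; Maintenance 8,580.13; Fabrication 7,190.05.
At nearest $50: Plating $2,400; Receiving $14,800; Machining $7,300; Assembly $11,000; Maintenance $8,600; Fabrication $7,200. Sum = $51,300.
Rounded total matches; no reconciliation needed.

Plating: $2,400; Receiving: $14,800; Machining: $7,300; Assembly: $11,000; Maintenance: $8,600; Fabrication: $7,200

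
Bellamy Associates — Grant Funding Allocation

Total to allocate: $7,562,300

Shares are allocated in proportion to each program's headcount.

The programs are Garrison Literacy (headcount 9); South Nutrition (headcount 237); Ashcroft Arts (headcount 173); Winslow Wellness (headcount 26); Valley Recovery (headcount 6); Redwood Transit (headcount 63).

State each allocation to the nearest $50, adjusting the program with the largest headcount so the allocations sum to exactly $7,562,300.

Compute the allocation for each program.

Garrison Literacy: $132,400 | South Nutrition: $3,486,850 | Ashcroft Arts: $2,545,300 | Winslow Wellness: $382,550 | Valley Recovery: $88,300 | Redwood Transit: $926,900

Total headcount = 514.
Pro-rata amounts: Garrison Literacy 9/514 × $7,562,300 = 132,413.81; South Nutrition 237/514 × $7,562,300 = 3,486,897.08; Ashcroft Arts 173/514 × $7,562,300 = 2,545,287.74; Winslow Wellness 26/514 × $7,562,300 = 382,528.79; Valley Recovery 6/514 × $7,562,300 = 88,275.88; Redwood Transit 63/514 × $7,562,300 = 926,896.69.
At nearest $50: Garrison Literacy $132,400; South Nutrition $3,486,900; Ashcroft Arts $2,545,300; Winslow Wellness $382,550; Valley Recovery $88,300; Redwood Transit $926,900. Sum = $7,562,350.
Difference $7,562,300 − $7,562,350 = −$50 applied to largest headcount (South Nutrition): South Nutrition becomes $3,486,850.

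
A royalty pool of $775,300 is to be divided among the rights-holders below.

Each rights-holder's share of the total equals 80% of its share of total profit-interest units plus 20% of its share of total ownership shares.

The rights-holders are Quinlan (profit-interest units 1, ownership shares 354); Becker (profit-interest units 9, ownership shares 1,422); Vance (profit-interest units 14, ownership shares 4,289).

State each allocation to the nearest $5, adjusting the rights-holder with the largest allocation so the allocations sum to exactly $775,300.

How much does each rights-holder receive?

Profit-interest units total 24; ownership shares total 6,065.
Combined weights (80% profit-interest units + 20% ownership shares): Quinlan 0.0450; Becker 0.3469; Vance 0.6081.
Raw shares: Quinlan 34,893.83; Becker 268,945.37; Vance 471,460.80.
Rounded to nearest $5: Quinlan $34,895; Becker $268,945; Vance $471,460. Sum = $775,300.
Rounded total matches; no reconciliation needed.

Quinlan: $34,895 | Becker: $268,945 | Vance: $471,460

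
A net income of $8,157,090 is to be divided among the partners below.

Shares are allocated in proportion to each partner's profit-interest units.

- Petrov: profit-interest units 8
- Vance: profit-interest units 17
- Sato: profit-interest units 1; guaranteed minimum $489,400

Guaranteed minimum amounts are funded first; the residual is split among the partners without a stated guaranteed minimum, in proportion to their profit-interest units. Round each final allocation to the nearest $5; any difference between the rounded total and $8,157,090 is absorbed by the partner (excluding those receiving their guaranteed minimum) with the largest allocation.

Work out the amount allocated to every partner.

Petrov: $2,453,660; Vance: $5,214,030; Sato: $489,400

Guaranteed amounts: Sato $489,400. Residual $7,667,690.
Residual split over remaining profit-interest units 25: Petrov 2,453,660.80 → $2,453,660; Vance 5,214,029.20 → $5,214,030.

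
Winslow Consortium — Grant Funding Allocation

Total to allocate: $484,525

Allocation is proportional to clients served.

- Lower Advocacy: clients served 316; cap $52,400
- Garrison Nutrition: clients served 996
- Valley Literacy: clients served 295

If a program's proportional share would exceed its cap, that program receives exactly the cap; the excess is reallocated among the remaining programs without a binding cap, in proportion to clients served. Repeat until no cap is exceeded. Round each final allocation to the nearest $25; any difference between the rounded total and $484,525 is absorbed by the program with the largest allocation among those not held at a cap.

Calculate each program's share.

Combined clients served = 1,607.
Pro-rata shares before constraints: Lower Advocacy 95,276.85; Garrison Nutrition 300,302.99; Valley Literacy 88,945.16.
Capped: Lower Advocacy ($52,400); remaining pool $432,125 reallocated over remaining clients served 1,291.
Redistributed shares: Garrison Nutrition 333,382.26 → $333,375; Valley Literacy 98,742.74 → $98,750.

Lower Advocacy: $52,400; Garrison Nutrition: $333,375; Valley Literacy: $98,750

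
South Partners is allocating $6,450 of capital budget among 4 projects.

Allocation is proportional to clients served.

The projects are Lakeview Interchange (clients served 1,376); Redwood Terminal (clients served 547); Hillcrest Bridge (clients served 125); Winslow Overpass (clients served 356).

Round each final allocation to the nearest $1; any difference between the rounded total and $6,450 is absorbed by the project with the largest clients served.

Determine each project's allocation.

Lakeview Interchange: $3,692 · Redwood Terminal: $1,468 · Hillcrest Bridge: $335 · Winslow Overpass: $955

Combined clients served = 1,376 + 547 + 125 + 356 = 2,404.
Proportional shares: Lakeview Interchange 3,691.85; Redwood Terminal 1,467.62; Hillcrest Bridge 335.38; Winslow Overpass 955.16.
Rounded to nearest $1: Lakeview Interchange $3,692; Redwood Terminal $1,468; Hillcrest Bridge $335; Winslow Overpass $955. Sum = $6,450.
Rounded total matches; no reconciliation needed.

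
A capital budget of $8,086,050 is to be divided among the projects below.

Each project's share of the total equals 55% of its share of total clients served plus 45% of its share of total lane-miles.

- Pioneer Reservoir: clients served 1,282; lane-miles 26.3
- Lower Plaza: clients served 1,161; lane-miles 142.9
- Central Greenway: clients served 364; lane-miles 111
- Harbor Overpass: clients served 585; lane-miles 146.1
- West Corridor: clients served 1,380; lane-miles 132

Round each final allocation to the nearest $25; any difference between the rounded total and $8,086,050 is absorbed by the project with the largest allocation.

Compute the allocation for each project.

Totals — clients served 4,772, lane-miles 558.3.
Composite weights (55% clients served + 45% lane-miles): Pioneer Reservoir 0.1690; Lower Plaza 0.2490; Central Greenway 0.1314; Harbor Overpass 0.1852; West Corridor 0.2654.
Pro-rata amounts: Pioneer Reservoir 1,366,186.94; Lower Plaza 2,013,360.38; Central Greenway 1,062,677.48; Harbor Overpass 1,497,405.70; West Corridor 2,146,419.49.
After rounding ($25): Pioneer Reservoir $1,366,175; Lower Plaza $2,013,350; Central Greenway $1,062,675; Harbor Overpass $1,497,400; West Corridor $2,146,425. Sum = $8,086,025.
Difference $8,086,050 − $8,086,025 = +$25 applied to largest allocation (West Corridor): West Corridor becomes $2,146,450.

Pioneer Reservoir: $1,366,175 | Lower Plaza: $2,013,350 | Central Greenway: $1,062,675 | Harbor Overpass: $1,497,400 | West Corridor: $2,146,450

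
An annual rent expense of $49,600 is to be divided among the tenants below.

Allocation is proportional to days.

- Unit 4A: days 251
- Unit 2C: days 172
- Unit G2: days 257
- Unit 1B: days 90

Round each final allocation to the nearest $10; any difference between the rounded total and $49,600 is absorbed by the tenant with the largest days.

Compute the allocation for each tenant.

Combined days = 251 + 172 + 257 + 90 = 770.
Raw shares: Unit 4A 16,168.31; Unit 2C 11,079.48; Unit G2 16,554.81; Unit 1B 5,797.40.
After rounding ($10): Unit 4A $16,170; Unit 2C $11,080; Unit G2 $16,550; Unit 1B $5,800. Sum = $49,600.
Rounded total matches; no reconciliation needed.

Unit 4A: $16,170 · Unit 2C: $11,080 · Unit G2: $16,550 · Unit 1B: $5,800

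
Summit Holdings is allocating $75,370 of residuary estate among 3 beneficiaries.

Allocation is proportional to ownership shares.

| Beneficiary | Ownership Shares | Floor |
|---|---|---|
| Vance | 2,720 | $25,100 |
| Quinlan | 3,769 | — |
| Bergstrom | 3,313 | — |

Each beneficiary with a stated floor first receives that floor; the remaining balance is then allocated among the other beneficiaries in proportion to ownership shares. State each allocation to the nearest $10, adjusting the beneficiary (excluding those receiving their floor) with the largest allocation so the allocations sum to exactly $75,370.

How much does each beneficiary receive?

Fund the minimums — Vance $25,100. Residual $50,270.
Residual split over remaining ownership shares 7,082: Quinlan 26,753.41 → $26,750; Bergstrom 23,516.59 → $23,520.

Vance: $25,100 · Quinlan: $26,750 · Bergstrom: $23,520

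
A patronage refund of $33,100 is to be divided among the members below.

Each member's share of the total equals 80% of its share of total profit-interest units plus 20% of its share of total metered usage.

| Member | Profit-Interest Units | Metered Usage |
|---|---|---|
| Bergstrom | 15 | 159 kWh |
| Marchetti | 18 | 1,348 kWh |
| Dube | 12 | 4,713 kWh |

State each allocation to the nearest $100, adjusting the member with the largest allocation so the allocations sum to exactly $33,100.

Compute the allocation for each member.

Totals — profit-interest units 45, metered usage 6,220.
Combined weights (80% profit-interest units + 20% metered usage): Bergstrom 0.2718; Marchetti 0.3633; Dube 0.3649.
Pro-rata amounts: Bergstrom 8,995.89; Marchetti 12,026.69; Dube 12,077.42.
At nearest $100: Bergstrom $9,000; Marchetti $12,000; Dube $12,100. Sum = $33,100.
No rounding difference to absorb.

Bergstrom: $9,000 | Marchetti: $12,000 | Dube: $12,100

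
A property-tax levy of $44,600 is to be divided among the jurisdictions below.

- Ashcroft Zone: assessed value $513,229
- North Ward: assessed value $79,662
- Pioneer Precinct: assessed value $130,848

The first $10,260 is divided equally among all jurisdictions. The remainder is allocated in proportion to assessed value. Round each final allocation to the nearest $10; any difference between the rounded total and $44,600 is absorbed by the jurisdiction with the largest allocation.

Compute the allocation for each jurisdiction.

First tranche $10,260 split equally: $3,420 each.
Remainder $34,340 by assessed value (total 723,739): Ashcroft Zone 24,351.71 → $24,350; North Ward 3,779.81 → $3,780; Pioneer Precinct 6,208.48 → $6,210.
Totals: Ashcroft Zone $3,420 + $24,350 = $27,770; North Ward $3,420 + $3,780 = $7,200; Pioneer Precinct $3,420 + $6,210 = $9,630.

Ashcroft Zone: $27,770; North Ward: $7,200; Pioneer Precinct: $9,630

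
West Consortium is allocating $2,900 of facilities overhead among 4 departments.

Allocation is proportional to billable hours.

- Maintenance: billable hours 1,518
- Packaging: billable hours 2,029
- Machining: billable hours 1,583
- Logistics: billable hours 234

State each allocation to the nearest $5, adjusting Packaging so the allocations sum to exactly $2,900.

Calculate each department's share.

Maintenance: $820; Packaging: $1,100; Machining: $855; Logistics: $125

Total billable hours = 5,364.
Pro-rata amounts: Maintenance 1,518/5,364 × $2,900 = 820.69; Packaging 2,029/5,364 × $2,900 = 1,096.96; Machining 1,583/5,364 × $2,900 = 855.84; Logistics 234/5,364 × $2,900 = 126.51.
Rounded to nearest $5: Maintenance $820; Packaging $1,095; Machining $855; Logistics $125. Sum = $2,895.
Difference $2,900 − $2,895 = +$5 applied to Packaging: Packaging becomes $1,100.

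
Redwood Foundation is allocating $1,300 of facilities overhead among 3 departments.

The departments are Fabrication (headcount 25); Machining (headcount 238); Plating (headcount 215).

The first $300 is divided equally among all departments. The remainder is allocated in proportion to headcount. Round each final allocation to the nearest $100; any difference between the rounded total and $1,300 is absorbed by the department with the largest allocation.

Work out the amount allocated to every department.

Equal tier: $300 ÷ 3 = $100 apiece.
Remainder $1,000 by headcount (total 478): Fabrication 52.30 → $100; Machining 497.91 → $500; Plating 449.79 → $400.
Totals: Fabrication $100 + $100 = $200; Machining $100 + $500 = $600; Plating $100 + $400 = $500.

Fabrication: $200 · Machining: $600 · Plating: $500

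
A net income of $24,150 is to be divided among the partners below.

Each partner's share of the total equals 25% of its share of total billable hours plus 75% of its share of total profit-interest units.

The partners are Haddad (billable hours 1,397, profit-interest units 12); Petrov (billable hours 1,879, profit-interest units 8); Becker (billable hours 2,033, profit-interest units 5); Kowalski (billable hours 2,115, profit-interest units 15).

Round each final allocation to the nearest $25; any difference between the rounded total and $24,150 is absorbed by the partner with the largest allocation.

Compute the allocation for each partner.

Billable hours total 7,424; profit-interest units total 40.
Combined weights (25% billable hours + 75% profit-interest units): Haddad 0.2720; Petrov 0.2133; Becker 0.1622; Kowalski 0.3525.
Pro-rata amounts: Haddad 6,569.85; Petrov 5,150.58; Becker 3,917.38; Kowalski 8,512.19.
Rounded to nearest $25: Haddad $6,575; Petrov $5,150; Becker $3,925; Kowalski $8,500. Sum = $24,150.
Rounded total matches; no reconciliation needed.

Haddad: $6,575 | Petrov: $5,150 | Becker: $3,925 | Kowalski: $8,500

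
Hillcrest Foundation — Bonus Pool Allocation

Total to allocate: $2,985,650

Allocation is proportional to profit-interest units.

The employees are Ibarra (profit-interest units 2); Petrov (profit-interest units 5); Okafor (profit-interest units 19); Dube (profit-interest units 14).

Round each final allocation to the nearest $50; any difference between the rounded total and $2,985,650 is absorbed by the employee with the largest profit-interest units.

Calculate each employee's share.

Sum of profit-interest units: 40.
Pro-rata amounts: Ibarra 2/40 × $2,985,650 = 149,282.50; Petrov 5/40 × $2,985,650 = 373,206.25; Okafor 19/40 × $2,985,650 = 1,418,183.75; Dube 14/40 × $2,985,650 = 1,044,977.50.
After rounding ($50): Ibarra $149,300; Petrov $373,200; Okafor $1,418,200; Dube $1,045,000. Sum = $2,985,700.
Difference $2,985,650 − $2,985,700 = −$50 applied to largest profit-interest units (Okafor): Okafor becomes $1,418,150.

Ibarra: $149,300; Petrov: $373,200; Okafor: $1,418,150; Dube: $1,045,000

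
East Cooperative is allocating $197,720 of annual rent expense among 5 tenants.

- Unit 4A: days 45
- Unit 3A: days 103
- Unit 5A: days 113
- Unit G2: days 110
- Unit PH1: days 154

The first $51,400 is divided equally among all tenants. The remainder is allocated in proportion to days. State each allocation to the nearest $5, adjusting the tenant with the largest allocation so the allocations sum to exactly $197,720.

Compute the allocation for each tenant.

$51,400 shared equally gives $10,280 per tenant.
Remainder $146,320 by days (total 525): Unit 4A 12,541.71 → $12,540; Unit 3A 28,706.59 → $28,705; Unit 5A 31,493.64 → $31,495; Unit G2 30,657.52 → $30,660; Unit PH1 42,920.53 → $42,920.
Totals: Unit 4A $10,280 + $12,540 = $22,820; Unit 3A $10,280 + $28,705 = $38,985; Unit 5A $10,280 + $31,495 = $41,775; Unit G2 $10,280 + $30,660 = $40,940; Unit PH1 $10,280 + $42,920 = $53,200.

Unit 4A: $22,820 | Unit 3A: $38,985 | Unit 5A: $41,775 | Unit G2: $40,940 | Unit PH1: $53,200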